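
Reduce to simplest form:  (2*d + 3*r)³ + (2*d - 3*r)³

Only the even-power cross terms survive.

16*d³ + 108*d*r²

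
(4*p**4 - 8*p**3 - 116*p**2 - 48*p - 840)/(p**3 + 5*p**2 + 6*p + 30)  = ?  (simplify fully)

4*p - 28

Factor: 4*p**4 - 8*p**3 - 116*p**2 - 48*p - 840 = 4*(p + 5)*(p**2 + 6)*(p - 7);  p**3 + 5*p**2 + 6*p + 30 = (p**2 + 6)*(p + 5)
Cancel the common factors (p**2 + 6), (p + 5).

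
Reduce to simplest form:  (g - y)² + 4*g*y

(g + y)²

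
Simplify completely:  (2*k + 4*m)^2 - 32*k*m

4*(k - 2*m)^2

Expanding gives 4*k^2 - 16*k*m + 16*m^2, a perfect square.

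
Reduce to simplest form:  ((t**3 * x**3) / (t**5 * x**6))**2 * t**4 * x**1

Inside the bracket: (t**-2) * (x**-3)
Raise to the power 2: (t**-4) * (x**-6)
Multiply by t**4 * x**1: add exponents.

x**(-5)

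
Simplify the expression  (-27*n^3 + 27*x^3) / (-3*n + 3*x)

Apply the difference-of-cubes factorisation and cancel (-3*n + 3*x).

9*n^2 + 9*n*x + 9*x^2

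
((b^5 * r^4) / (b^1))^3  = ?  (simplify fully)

b^12*r^12

Inside the bracket: b^4 * r^4
Raise to the power 3: b^12 * r^12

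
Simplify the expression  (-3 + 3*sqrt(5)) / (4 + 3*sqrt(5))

(-21*sqrt(5) + 57)/29

Multiply numerator and denominator by -3*sqrt(5) + 4.
Denominator becomes -29; numerator becomes -57 + 21*sqrt(5).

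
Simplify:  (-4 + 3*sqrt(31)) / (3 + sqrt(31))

Multiply numerator and denominator by -sqrt(31) + 3.
Denominator becomes -22; numerator becomes -105 + 13*sqrt(31).

(-13*sqrt(31) + 105)/22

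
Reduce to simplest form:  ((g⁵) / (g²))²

g⁶

Inside the bracket: g³
Raise to the power 2: g⁶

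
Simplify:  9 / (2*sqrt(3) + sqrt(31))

(-18*sqrt(3) + 9*sqrt(31))/19

Multiply numerator and denominator by -2*sqrt(3) + sqrt(31).
Denominator becomes 19; numerator becomes -18*sqrt(3) + 9*sqrt(31).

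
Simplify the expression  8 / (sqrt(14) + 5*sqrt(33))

Multiply numerator and denominator by -sqrt(14) + 5*sqrt(33).
Denominator becomes 811; numerator becomes -8*sqrt(14) + 40*sqrt(33).

(-8*sqrt(14) + 40*sqrt(33))/811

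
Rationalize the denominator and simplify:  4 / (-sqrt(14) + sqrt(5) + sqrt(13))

Group as (sqrt(5) + sqrt(13)) - sqrt(14); multiply by (sqrt(5) + sqrt(13)) + sqrt(14), then rationalise the remaining surd.

(-4*sqrt(14) + 6*sqrt(13) + 22*sqrt(5) + 2*sqrt(910))/61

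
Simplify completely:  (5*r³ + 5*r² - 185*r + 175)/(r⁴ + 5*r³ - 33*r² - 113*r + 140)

5/(r + 4)

Factor: 5*r³ + 5*r² - 185*r + 175 = 5·(r - 1)·(r + 7)·(r - 5);  r⁴ + 5*r³ - 33*r² - 113*r + 140 = (r - 1)·(r - 5)·(r + 7)·(r + 4)
Cancel the common factors (r + 7), (r - 5), (r - 1).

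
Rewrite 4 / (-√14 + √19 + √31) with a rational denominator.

(-36*√14 + 2*√31 + 26*√19 + 2*√8246)/265

Group as (√19 + √31) - √14; multiply by (√19 + √31) + √14, then rationalise the remaining surd.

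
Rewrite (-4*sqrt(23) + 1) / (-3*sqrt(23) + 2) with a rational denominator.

(5*sqrt(23) + 274)/203

Multiply numerator and denominator by 2 + 3*sqrt(23).
Denominator becomes -203; numerator becomes -274 - 5*sqrt(23).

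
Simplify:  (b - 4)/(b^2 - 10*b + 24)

1/(b - 6)

Factor: b^2 - 10*b + 24 = (b - 4)*(b - 6)
Cancel the common factor (b - 4).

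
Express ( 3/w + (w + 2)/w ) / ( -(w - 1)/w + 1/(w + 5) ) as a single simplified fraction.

(-w^2 - 10*w - 25)/(w^2 + 3*w - 5)

Numerator: 3/w + (w + 2)/w = (w + 5)/w
Denominator: -(w - 1)/w + 1/(w + 5) = (-w^2 - 3*w + 5)/(w^2 + 5*w)
Divide: ((w + 5)/w) · ((w^2 + 5*w)/(-w^2 - 3*w + 5)) = (-w^2 - 10*w - 25)/(w^2 + 3*w - 5)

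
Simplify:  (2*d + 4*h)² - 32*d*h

4*(d - 2*h)²

Expanding gives 4*d² - 16*d*h + 16*h², a perfect square.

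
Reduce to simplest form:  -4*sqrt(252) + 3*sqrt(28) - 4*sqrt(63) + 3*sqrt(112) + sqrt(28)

4*sqrt(252) = 24*sqrt(7); 3*sqrt(28) = 6*sqrt(7); 4*sqrt(63) = 12*sqrt(7); 3*sqrt(112) = 12*sqrt(7); sqrt(28) = 2*sqrt(7)
Combine: (-24 + 6 - 12 + 12 + 2)·sqrt(7) = -16*sqrt(7)

-16*sqrt(7)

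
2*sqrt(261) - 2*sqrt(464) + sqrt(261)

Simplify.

sqrt(29)

2*sqrt(261) = 6*sqrt(29); 2*sqrt(464) = 8*sqrt(29); sqrt(261) = 3*sqrt(29)
Combine: (6 - 8 + 3)·sqrt(29) = sqrt(29)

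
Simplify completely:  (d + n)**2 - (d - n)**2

Binomially expand both and collect terms in d, n.

4*d*n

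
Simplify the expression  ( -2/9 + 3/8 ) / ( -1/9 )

-11/8

Numerator: -2/9 + 3/8 = 11/72
Denominator: -1/9 = -1/9
Divide: (11/72) · (-9) = -11/8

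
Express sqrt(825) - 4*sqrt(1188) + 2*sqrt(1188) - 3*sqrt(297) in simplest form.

sqrt(825) = 5*sqrt(33); 4*sqrt(1188) = 24*sqrt(33); 2*sqrt(1188) = 12*sqrt(33); 3*sqrt(297) = 9*sqrt(33)
Combine: (5 - 24 + 12 - 9)·sqrt(33) = -16*sqrt(33)

-16*sqrt(33)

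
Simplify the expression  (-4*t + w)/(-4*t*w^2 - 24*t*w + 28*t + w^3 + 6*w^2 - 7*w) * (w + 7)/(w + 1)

1/(w^2 - 1)

Factor: -4*t*w^2 - 24*t*w + 28*t + w^3 + 6*w^2 - 7*w = (w + 7)*(w - 1)*(-4*t + w)
Cancel the common factors (w + 7), (-4*t + w).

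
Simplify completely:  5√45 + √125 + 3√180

5√45 = 15*√5; √125 = 5*√5; 3√180 = 18*√5
Combine: (15 + 5 + 18)·√5 = 38*√5

38*√5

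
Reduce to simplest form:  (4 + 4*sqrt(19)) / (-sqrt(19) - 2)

Multiply numerator and denominator by -2 + sqrt(19).
Denominator becomes -15; numerator becomes -4*sqrt(19) + 68.

(-68 + 4*sqrt(19))/15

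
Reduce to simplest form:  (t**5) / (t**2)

t**3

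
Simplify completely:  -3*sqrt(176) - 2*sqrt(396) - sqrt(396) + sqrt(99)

-27*sqrt(11)

3*sqrt(176) = 12*sqrt(11); 2*sqrt(396) = 12*sqrt(11); sqrt(396) = 6*sqrt(11); sqrt(99) = 3*sqrt(11)
Combine: (-12 - 12 - 6 + 3)·sqrt(11) = -27*sqrt(11)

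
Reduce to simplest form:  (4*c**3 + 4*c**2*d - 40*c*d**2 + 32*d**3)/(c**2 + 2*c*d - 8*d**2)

4*c - 4*d

Factor: 4*c**3 + 4*c**2*d - 40*c*d**2 + 32*d**3 = 4*(c - d)*(c - 2*d)*(c + 4*d);  c**2 + 2*c*d - 8*d**2 = (c - 2*d)*(c + 4*d)
Cancel the common factors (c - 2*d), (c + 4*d).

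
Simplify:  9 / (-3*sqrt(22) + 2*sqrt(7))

(-27*sqrt(22) - 18*sqrt(7))/170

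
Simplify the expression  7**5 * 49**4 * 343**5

7**28

7**5 = 7**5; 49**4 = 7**8; 343**5 = 7**15
Combine exponents: 7**28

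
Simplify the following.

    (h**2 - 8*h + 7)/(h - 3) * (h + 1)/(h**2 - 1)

(h - 7)/(h - 3)

Factor: h**2 - 8*h + 7 = (h - 7)*(h - 1);  h**2 - 1 = (h + 1)*(h - 1)
Cancel the common factors (h - 1), (h + 1).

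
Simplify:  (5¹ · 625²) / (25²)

5^5

5¹ = 5^1; 625² = 5^8; 25² = 5^4
Combine exponents: 5^5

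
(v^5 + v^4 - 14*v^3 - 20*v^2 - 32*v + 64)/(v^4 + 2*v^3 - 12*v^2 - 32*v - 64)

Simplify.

Factor: v^5 + v^4 - 14*v^3 - 20*v^2 - 32*v + 64 = (v - 4)*(v - 1)*(v + 4)*(v^2 + 2*v + 4);  v^4 + 2*v^3 - 12*v^2 - 32*v - 64 = (v^2 + 2*v + 4)*(v - 4)*(v + 4)
Cancel the common factors (v^2 + 2*v + 4), (v + 4), (v - 4).

v - 1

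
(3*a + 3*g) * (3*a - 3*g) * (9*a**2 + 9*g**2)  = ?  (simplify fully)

Telescope via difference of squares: ((3*a)+(3*g))((3*a)-(3*g)) = 9*a**2 - 9*g**2, then repeat with the next factor.

81*a**4 - 81*g**4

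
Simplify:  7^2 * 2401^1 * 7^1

7^7

7^2 = 7^2; 2401^1 = 7^4; 7^1 = 7^1
Combine exponents: 7^7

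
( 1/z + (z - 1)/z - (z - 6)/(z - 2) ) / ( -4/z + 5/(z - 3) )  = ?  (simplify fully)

(4*z² - 12*z)/(z² + 10*z - 24)

Numerator: 1/z + (z - 1)/z - (z - 6)/(z - 2) = 4/(z - 2)
Denominator: -4/z + 5/(z - 3) = (z + 12)/(z² - 3*z)
Divide: (4/(z - 2)) · ((z² - 3*z)/(z + 12)) = (4*z² - 12*z)/(z² + 10*z - 24)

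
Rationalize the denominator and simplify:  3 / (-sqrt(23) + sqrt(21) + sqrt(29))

Group as (sqrt(21) + sqrt(29)) - sqrt(23); multiply by (sqrt(21) + sqrt(29)) + sqrt(23), then rationalise the remaining surd.

(-27*sqrt(23) + 15*sqrt(29) + 31*sqrt(21) + 2*sqrt(14007))/569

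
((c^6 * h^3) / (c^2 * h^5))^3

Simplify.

c^12/h^6

Inside the bracket: c^4 * (h^-2)
Raise to the power 3: c^12 * (h^-6)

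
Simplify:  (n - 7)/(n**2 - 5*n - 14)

Factor: n**2 - 5*n - 14 = (n - 7)*(n + 2)
Cancel the common factor (n - 7).

1/(n + 2)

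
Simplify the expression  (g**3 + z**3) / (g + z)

g**2 - g*z + z**2

g**3 + z**3 = (g + z)(g**2 - g*z + z**2).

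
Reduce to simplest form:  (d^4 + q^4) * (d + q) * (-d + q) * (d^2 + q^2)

-d^8 + q^8

Pair the conjugate factors: (q+d)(q-d) = -d^2 + q^2, then repeat with the next factor.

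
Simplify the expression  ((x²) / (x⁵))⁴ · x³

Inside the bracket: (x^-3)
Raise to the power 4: (x^-12)
Multiply by x³: add exponents.

x^(-9)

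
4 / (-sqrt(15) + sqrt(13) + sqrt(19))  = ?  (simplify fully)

Group as (sqrt(13) + sqrt(19)) - sqrt(15); multiply by (sqrt(13) + sqrt(19)) + sqrt(15), then rationalise the remaining surd.

(-68*sqrt(15) + 36*sqrt(19) + 84*sqrt(13) + 8*sqrt(3705))/699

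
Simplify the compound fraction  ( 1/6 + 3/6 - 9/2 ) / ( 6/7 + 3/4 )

-322/135

Numerator: 1/6 + 3/6 - 9/2 = -23/6
Denominator: 6/7 + 3/4 = 45/28
Divide: (-23/6) · (28/45) = -322/135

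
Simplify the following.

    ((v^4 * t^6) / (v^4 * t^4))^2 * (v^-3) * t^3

Inside the bracket: t^2
Raise to the power 2: t^4
Multiply by (v^-3) * t^3: add exponents.

t^7/v^3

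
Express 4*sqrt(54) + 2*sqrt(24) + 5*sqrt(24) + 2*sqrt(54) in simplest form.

4*sqrt(54) = 12*sqrt(6); 2*sqrt(24) = 4*sqrt(6); 5*sqrt(24) = 10*sqrt(6); 2*sqrt(54) = 6*sqrt(6)
Combine: (12 + 4 + 10 + 6)·sqrt(6) = 32*sqrt(6)

32*sqrt(6)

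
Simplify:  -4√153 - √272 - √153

-19*√17

4√153 = 12*√17; √272 = 4*√17; √153 = 3*√17
Combine: (-12 - 4 - 3)·√17 = -19*√17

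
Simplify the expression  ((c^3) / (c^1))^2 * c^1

Inside the bracket: c^2
Raise to the power 2: c^4
Multiply by c^1: add exponents.

c^5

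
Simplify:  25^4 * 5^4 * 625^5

5^32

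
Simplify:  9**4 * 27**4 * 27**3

9**4 = 3**8; 27**4 = 3**12; 27**3 = 3**9
Combine exponents: 3**29

3**29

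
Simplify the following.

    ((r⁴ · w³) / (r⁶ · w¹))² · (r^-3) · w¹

w⁵/r⁷

Inside the bracket: (r^-2) · w²
Raise to the power 2: (r^-4) · w⁴
Multiply by (r^-3) · w¹: add exponents.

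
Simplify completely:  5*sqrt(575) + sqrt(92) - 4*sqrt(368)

5*sqrt(575) = 25*sqrt(23); sqrt(92) = 2*sqrt(23); 4*sqrt(368) = 16*sqrt(23)
Combine: (25 + 2 - 16)·sqrt(23) = 11*sqrt(23)

11*sqrt(23)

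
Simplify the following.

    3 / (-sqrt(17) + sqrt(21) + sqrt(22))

(-39*sqrt(17) + 24*sqrt(22) + 27*sqrt(21) + 3*sqrt(7854))/586

Group as (sqrt(21) + sqrt(22)) - sqrt(17); multiply by (sqrt(21) + sqrt(22)) + sqrt(17), then rationalise the remaining surd.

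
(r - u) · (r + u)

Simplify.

Telescope via difference of squares: (r+u)(r-u) = r² - u².

r² - u²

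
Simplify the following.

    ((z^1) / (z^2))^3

z^(-3)

Inside the bracket: (z^-1)
Raise to the power 3: (z^-3)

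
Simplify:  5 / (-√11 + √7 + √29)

Group as (√7 + √29) - √11; multiply by (√7 + √29) + √11, then rationalise the remaining surd.

(-125*√11 - 55*√29 + 165*√7 + 10*√2233)/187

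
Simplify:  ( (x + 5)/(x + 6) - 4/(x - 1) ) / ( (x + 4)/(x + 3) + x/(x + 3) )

Numerator: (x + 5)/(x + 6) - 4/(x - 1) = (x² - 29)/(x² + 5*x - 6)
Denominator: (x + 4)/(x + 3) + x/(x + 3) = (2*x + 4)/(x + 3)
Divide: ((x² - 29)/(x² + 5*x - 6)) · ((x + 3)/(2*x + 4)) = (x³ + 3*x² - 29*x - 87)/(2*x³ + 14*x² + 8*x - 24)

(x³ + 3*x² - 29*x - 87)/(2*x³ + 14*x² + 8*x - 24)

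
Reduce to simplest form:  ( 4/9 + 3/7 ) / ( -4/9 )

Numerator: 4/9 + 3/7 = 55/63
Denominator: -4/9 = -4/9
Divide: (55/63) · (-9/4) = -55/28

-55/28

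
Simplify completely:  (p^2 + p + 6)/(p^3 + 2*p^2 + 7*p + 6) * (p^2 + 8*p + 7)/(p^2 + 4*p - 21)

Factor: p^3 + 2*p^2 + 7*p + 6 = (p^2 + p + 6)*(p + 1);  p^2 + 8*p + 7 = (p + 7)*(p + 1);  p^2 + 4*p - 21 = (p - 3)*(p + 7)
Cancel the common factors (p^2 + p + 6), (p + 7), (p + 1).

1/(p - 3)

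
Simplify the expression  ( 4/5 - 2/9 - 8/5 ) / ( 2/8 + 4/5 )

-184/189

Numerator: 4/5 - 2/9 - 8/5 = -46/45
Denominator: 2/8 + 4/5 = 21/20
Divide: (-46/45) · (20/21) = -184/189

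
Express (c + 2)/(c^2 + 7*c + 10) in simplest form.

Factor: c^2 + 7*c + 10 = (c + 2)*(c + 5)
Cancel the common factor (c + 2).

1/(c + 5)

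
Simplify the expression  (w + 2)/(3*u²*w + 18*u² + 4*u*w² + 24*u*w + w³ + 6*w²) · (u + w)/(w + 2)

Factor: 3*u²*w + 18*u² + 4*u*w² + 24*u*w + w³ + 6*w² = (u + w)·(w + 6)·(3*u + w)
Cancel the common factors (w + 2), (u + w).

1/(3*u*w + 18*u + w² + 6*w)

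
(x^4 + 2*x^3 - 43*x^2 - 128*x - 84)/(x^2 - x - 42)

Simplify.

Factor: x^4 + 2*x^3 - 43*x^2 - 128*x - 84 = (x + 1)*(x + 6)*(x - 7)*(x + 2);  x^2 - x - 42 = (x + 6)*(x - 7)
Cancel the common factors (x - 7), (x + 6).

x^2 + 3*x + 2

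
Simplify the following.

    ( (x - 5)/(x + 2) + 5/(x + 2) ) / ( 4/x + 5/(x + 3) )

(x³ + 3*x²)/(9*x² + 30*x + 24)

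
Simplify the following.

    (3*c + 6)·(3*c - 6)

9*c² - 36

Difference of squares with P = 3*c, Q = 6.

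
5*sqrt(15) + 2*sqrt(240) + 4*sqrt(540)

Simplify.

37*sqrt(15)

5*sqrt(15) = 5*sqrt(15); 2*sqrt(240) = 8*sqrt(15); 4*sqrt(540) = 24*sqrt(15)
Combine: (5 + 8 + 24)·sqrt(15) = 37*sqrt(15)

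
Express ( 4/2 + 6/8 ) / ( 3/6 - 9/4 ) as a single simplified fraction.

Numerator: 4/2 + 6/8 = 11/4
Denominator: 3/6 - 9/4 = -7/4
Divide: (11/4) · (-4/7) = -11/7

-11/7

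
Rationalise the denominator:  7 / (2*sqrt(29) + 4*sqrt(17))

(-7*sqrt(29) + 14*sqrt(17))/78

Multiply numerator and denominator by -4*sqrt(17) + 2*sqrt(29).
Denominator becomes -156; numerator becomes -28*sqrt(17) + 14*sqrt(29).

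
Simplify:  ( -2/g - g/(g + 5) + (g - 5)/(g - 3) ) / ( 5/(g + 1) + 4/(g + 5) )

(g**3 - 28*g**2 + g + 30)/(9*g**3 + 2*g**2 - 87*g)

Numerator: -2/g - g/(g + 5) + (g - 5)/(g - 3) = (g**2 - 29*g + 30)/(g**3 + 2*g**2 - 15*g)
Denominator: 5/(g + 1) + 4/(g + 5) = (9*g + 29)/(g**2 + 6*g + 5)
Divide: ((g**2 - 29*g + 30)/(g**3 + 2*g**2 - 15*g)) · ((g**2 + 6*g + 5)/(9*g + 29)) = (g**3 - 28*g**2 + g + 30)/(9*g**3 + 2*g**2 - 87*g)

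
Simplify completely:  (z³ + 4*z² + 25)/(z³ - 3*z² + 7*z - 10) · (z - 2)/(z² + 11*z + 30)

Factor: z³ + 4*z² + 25 = (z + 5)·(z² - z + 5);  z³ - 3*z² + 7*z - 10 = (z - 2)·(z² - z + 5);  z² + 11*z + 30 = (z + 5)·(z + 6)
Cancel the common factors (z² - z + 5), (z + 5), (z - 2).

1/(z + 6)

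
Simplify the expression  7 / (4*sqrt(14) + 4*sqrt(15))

(-7*sqrt(14) + 7*sqrt(15))/4

Multiply numerator and denominator by -4*sqrt(15) + 4*sqrt(14).
Denominator becomes -16; numerator becomes -28*sqrt(15) + 28*sqrt(14).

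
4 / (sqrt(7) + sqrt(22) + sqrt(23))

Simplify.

Group as (sqrt(7) + sqrt(23)) + sqrt(22); multiply by (sqrt(7) + sqrt(23)) - sqrt(22), then rationalise the remaining surd.

(-2*sqrt(3542) + 6*sqrt(23) + 8*sqrt(22) + 38*sqrt(7))/145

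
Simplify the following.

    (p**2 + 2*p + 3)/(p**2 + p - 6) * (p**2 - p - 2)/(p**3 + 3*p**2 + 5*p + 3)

Factor: p**2 + p - 6 = (p + 3)*(p - 2);  p**2 - p - 2 = (p + 1)*(p - 2);  p**3 + 3*p**2 + 5*p + 3 = (p**2 + 2*p + 3)*(p + 1)
Cancel the common factors (p**2 + 2*p + 3), (p + 1), (p - 2).

1/(p + 3)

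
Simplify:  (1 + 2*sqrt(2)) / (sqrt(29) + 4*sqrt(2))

Multiply numerator and denominator by -sqrt(29) + 4*sqrt(2).
Denominator becomes 3; numerator becomes -2*sqrt(58) - sqrt(29) + 4*sqrt(2) + 16.

(-2*sqrt(58) - sqrt(29) + 4*sqrt(2) + 16)/3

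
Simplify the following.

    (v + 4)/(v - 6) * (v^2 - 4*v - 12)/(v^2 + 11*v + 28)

(v + 2)/(v + 7)

Factor: v^2 - 4*v - 12 = (v - 6)*(v + 2);  v^2 + 11*v + 28 = (v + 7)*(v + 4)
Cancel the common factors (v + 4), (v - 6).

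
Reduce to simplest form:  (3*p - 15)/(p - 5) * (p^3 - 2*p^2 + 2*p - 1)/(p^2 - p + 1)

Factor: 3*p - 15 = 3*(p - 5);  p^3 - 2*p^2 + 2*p - 1 = (p^2 - p + 1)*(p - 1)
Cancel the common factors (p^2 - p + 1), (p - 5).

3*p - 3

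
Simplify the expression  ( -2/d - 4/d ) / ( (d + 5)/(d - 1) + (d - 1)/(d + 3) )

Numerator: -2/d - 4/d = -6/d
Denominator: (d + 5)/(d - 1) + (d - 1)/(d + 3) = (2*d^2 + 6*d + 16)/(d^2 + 2*d - 3)
Divide: (-6/d) · ((d^2 + 2*d - 3)/(2*d^2 + 6*d + 16)) = (-3*d^2 - 6*d + 9)/(d^3 + 3*d^2 + 8*d)

(-3*d^2 - 6*d + 9)/(d^3 + 3*d^2 + 8*d)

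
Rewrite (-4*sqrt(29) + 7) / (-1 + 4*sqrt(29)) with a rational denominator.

(-457 + 24*sqrt(29))/463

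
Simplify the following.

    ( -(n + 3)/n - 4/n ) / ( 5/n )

-n/5 - 7/5

Numerator: -(n + 3)/n - 4/n = (-n - 7)/n
Denominator: 5/n = 5/n
Divide: ((-n - 7)/n) · (n/5) = -n/5 - 7/5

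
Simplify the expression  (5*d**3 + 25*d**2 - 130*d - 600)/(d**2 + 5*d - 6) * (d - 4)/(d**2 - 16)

(5*d - 25)/(d - 1)

Factor: 5*d**3 + 25*d**2 - 130*d - 600 = 5*(d + 4)*(d - 5)*(d + 6);  d**2 + 5*d - 6 = (d + 6)*(d - 1);  d**2 - 16 = (d + 4)*(d - 4)
Cancel the common factors (d + 4), (d + 6), (d - 4).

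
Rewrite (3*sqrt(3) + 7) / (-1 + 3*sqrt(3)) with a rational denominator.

(17 + 12*sqrt(3))/13

Multiply numerator and denominator by -3*sqrt(3) - 1.
Denominator becomes -26; numerator becomes -24*sqrt(3) - 34.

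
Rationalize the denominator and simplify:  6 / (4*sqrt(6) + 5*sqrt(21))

Multiply numerator and denominator by -4*sqrt(6) + 5*sqrt(21).
Denominator becomes 429; numerator becomes -24*sqrt(6) + 30*sqrt(21).

(-8*sqrt(6) + 10*sqrt(21))/143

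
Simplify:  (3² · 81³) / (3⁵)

3^9

3² = 3^2; 81³ = 3^12; 3⁵ = 3^5
Combine exponents: 3^9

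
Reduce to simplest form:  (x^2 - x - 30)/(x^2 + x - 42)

Factor: x^2 - x - 30 = (x + 5)*(x - 6);  x^2 + x - 42 = (x - 6)*(x + 7)
Cancel the common factor (x - 6).

(x + 5)/(x + 7)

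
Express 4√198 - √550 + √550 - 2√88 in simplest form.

8*√22

4√198 = 12*√22; √550 = 5*√22; √550 = 5*√22; 2√88 = 4*√22
Combine: (12 - 5 + 5 - 4)·√22 = 8*√22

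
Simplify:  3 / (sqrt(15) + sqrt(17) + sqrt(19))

(-6*sqrt(4845) + 39*sqrt(19) + 51*sqrt(17) + 63*sqrt(15))/851

Group as (sqrt(17) + sqrt(19)) + sqrt(15); multiply by (sqrt(17) + sqrt(19)) - sqrt(15), then rationalise the remaining surd.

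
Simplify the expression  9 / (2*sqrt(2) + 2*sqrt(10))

(-9*sqrt(2) + 9*sqrt(10))/16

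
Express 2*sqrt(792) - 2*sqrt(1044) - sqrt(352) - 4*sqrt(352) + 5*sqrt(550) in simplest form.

-12*sqrt(29) + 17*sqrt(22)

2*sqrt(792) = 12*sqrt(22); 2*sqrt(1044) = 12*sqrt(29); sqrt(352) = 4*sqrt(22); 4*sqrt(352) = 16*sqrt(22); 5*sqrt(550) = 25*sqrt(22)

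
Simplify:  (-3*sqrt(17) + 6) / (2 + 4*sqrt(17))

(-108 + 15*sqrt(17))/134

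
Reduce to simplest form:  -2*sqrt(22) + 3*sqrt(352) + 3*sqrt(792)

28*sqrt(22)

2*sqrt(22) = 2*sqrt(22); 3*sqrt(352) = 12*sqrt(22); 3*sqrt(792) = 18*sqrt(22)
Combine: (-2 + 12 + 18)·sqrt(22) = 28*sqrt(22)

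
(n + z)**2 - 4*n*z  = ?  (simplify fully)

(n - z)**2

Expand the square and combine the 4*n*z term.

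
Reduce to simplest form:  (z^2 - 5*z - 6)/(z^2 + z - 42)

Factor: z^2 - 5*z - 6 = (z + 1)*(z - 6);  z^2 + z - 42 = (z + 7)*(z - 6)
Cancel the common factor (z - 6).

(z + 1)/(z + 7)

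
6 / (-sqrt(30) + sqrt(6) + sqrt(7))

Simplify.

(-102*sqrt(30) - 174*sqrt(7) - 186*sqrt(6) - 72*sqrt(35))/121

Group as (sqrt(6) + sqrt(7)) - sqrt(30); multiply by (sqrt(6) + sqrt(7)) + sqrt(30), then rationalise the remaining surd.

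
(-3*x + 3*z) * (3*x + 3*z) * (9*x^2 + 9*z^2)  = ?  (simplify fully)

Telescope via difference of squares: ((3*z)+(3*x))((3*z)-(3*x)) = -9*x^2 + 9*z^2, then repeat with the next factor.

-81*x^4 + 81*z^4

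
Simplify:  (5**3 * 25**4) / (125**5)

5**3 = 5**3; 25**4 = 5**8; 125**5 = 5**15
Combine exponents: 5**(-4)

5**(-4)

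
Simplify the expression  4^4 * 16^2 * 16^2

4^4 = 2^8; 16^2 = 2^8; 16^2 = 2^8
Combine exponents: 2^24

2^24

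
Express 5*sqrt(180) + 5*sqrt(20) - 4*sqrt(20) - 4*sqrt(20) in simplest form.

24*sqrt(5)

5*sqrt(180) = 30*sqrt(5); 5*sqrt(20) = 10*sqrt(5); 4*sqrt(20) = 8*sqrt(5); 4*sqrt(20) = 8*sqrt(5)
Combine: (30 + 10 - 8 - 8)·sqrt(5) = 24*sqrt(5)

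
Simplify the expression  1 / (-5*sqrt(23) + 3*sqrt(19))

(-5*sqrt(23) - 3*sqrt(19))/404

Multiply numerator and denominator by 3*sqrt(19) + 5*sqrt(23).
Denominator becomes -404; numerator becomes 3*sqrt(19) + 5*sqrt(23).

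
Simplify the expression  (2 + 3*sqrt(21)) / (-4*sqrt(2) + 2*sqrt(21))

(4*sqrt(2) + 2*sqrt(21) + 6*sqrt(42) + 63)/26

Multiply numerator and denominator by 4*sqrt(2) + 2*sqrt(21).
Denominator becomes 52; numerator becomes 8*sqrt(2) + 4*sqrt(21) + 12*sqrt(42) + 126.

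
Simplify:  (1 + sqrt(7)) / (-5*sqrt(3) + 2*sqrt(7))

Multiply numerator and denominator by 2*sqrt(7) + 5*sqrt(3).
Denominator becomes -47; numerator becomes 2*sqrt(7) + 5*sqrt(3) + 14 + 5*sqrt(21).

(-5*sqrt(21) - 14 - 5*sqrt(3) - 2*sqrt(7))/47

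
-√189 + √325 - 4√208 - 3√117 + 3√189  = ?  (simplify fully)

√189 = 3*√21; √325 = 5*√13; 4√208 = 16*√13; 3√117 = 9*√13; 3√189 = 9*√21

-20*√13 + 6*√21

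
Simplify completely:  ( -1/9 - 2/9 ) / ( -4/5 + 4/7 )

Numerator: -1/9 - 2/9 = -1/3
Denominator: -4/5 + 4/7 = -8/35
Divide: (-1/3) · (-35/8) = 35/24

35/24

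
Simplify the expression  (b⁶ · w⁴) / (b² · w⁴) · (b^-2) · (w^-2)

b²/w²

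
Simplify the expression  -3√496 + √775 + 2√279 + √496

3√496 = 12*√31; √775 = 5*√31; 2√279 = 6*√31; √496 = 4*√31
Combine: (-12 + 5 + 6 + 4)·√31 = 3*√31

3*√31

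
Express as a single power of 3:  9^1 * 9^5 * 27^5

3^27

9^1 = 3^2; 9^5 = 3^10; 27^5 = 3^15
Combine exponents: 3^27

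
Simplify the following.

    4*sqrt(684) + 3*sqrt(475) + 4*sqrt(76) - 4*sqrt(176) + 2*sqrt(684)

4*sqrt(684) = 24*sqrt(19); 3*sqrt(475) = 15*sqrt(19); 4*sqrt(76) = 8*sqrt(19); 4*sqrt(176) = 16*sqrt(11); 2*sqrt(684) = 12*sqrt(19)

-16*sqrt(11) + 59*sqrt(19)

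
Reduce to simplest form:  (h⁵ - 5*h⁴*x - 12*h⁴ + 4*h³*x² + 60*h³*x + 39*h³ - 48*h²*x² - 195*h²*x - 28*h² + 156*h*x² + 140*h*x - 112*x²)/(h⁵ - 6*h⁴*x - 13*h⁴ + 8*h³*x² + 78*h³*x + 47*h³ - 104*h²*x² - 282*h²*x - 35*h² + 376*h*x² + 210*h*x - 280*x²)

Factor: h⁵ - 5*h⁴*x - 12*h⁴ + 4*h³*x² + 60*h³*x + 39*h³ - 48*h²*x² - 195*h²*x - 28*h² + 156*h*x² + 140*h*x - 112*x² = (h - 4*x)·(h - 1)·(h - 4)·(h - x)·(h - 7);  h⁵ - 6*h⁴*x - 13*h⁴ + 8*h³*x² + 78*h³*x + 47*h³ - 104*h²*x² - 282*h²*x - 35*h² + 376*h*x² + 210*h*x - 280*x² = (h - 5)·(h - 2*x)·(h - 4*x)·(h - 7)·(h - 1)
Cancel the common factors (h - 1), (h - 4*x), (h - 7).

(-h² + h*x + 4*h - 4*x)/(-h² + 2*h*x + 5*h - 10*x)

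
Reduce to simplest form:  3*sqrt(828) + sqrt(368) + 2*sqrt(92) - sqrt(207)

3*sqrt(828) = 18*sqrt(23); sqrt(368) = 4*sqrt(23); 2*sqrt(92) = 4*sqrt(23); sqrt(207) = 3*sqrt(23)
Combine: (18 + 4 + 4 - 3)·sqrt(23) = 23*sqrt(23)

23*sqrt(23)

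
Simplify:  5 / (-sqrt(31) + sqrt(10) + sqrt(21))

(10*sqrt(21) + 21*sqrt(10) + sqrt(6510))/84

Group as (sqrt(10) + sqrt(21)) - sqrt(31); multiply by (sqrt(10) + sqrt(21)) + sqrt(31), then rationalise the remaining surd.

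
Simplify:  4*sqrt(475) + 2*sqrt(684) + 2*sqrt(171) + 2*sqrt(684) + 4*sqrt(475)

70*sqrt(19)

4*sqrt(475) = 20*sqrt(19); 2*sqrt(684) = 12*sqrt(19); 2*sqrt(171) = 6*sqrt(19); 2*sqrt(684) = 12*sqrt(19); 4*sqrt(475) = 20*sqrt(19)
Combine: (20 + 12 + 6 + 12 + 20)·sqrt(19) = 70*sqrt(19)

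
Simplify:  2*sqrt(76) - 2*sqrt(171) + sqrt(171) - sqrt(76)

-sqrt(19)

2*sqrt(76) = 4*sqrt(19); 2*sqrt(171) = 6*sqrt(19); sqrt(171) = 3*sqrt(19); sqrt(76) = 2*sqrt(19)
Combine: (4 - 6 + 3 - 2)·sqrt(19) = -sqrt(19)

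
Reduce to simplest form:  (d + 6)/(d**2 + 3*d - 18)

Factor: d**2 + 3*d - 18 = (d - 3)*(d + 6)
Cancel the common factor (d + 6).

1/(d - 3)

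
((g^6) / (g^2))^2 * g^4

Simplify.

g^12

Inside the bracket: g^4
Raise to the power 2: g^8
Multiply by g^4: add exponents.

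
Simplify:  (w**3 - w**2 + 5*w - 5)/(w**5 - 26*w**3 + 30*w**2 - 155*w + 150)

Factor: w**3 - w**2 + 5*w - 5 = (w - 1)*(w**2 + 5);  w**5 - 26*w**3 + 30*w**2 - 155*w + 150 = (w - 5)*(w - 1)*(w**2 + 5)*(w + 6)
Cancel the common factors (w**2 + 5), (w - 1).

1/(w**2 + w - 30)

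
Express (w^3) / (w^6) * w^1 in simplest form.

Quotient: (w^-3)
Multiply by w^1: add exponents.

w^(-2)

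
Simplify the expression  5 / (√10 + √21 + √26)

Group as (√10 + √21) + √26; multiply by (√10 + √21) - √26, then rationalise the remaining surd.

(-4*√1365 + 5*√26 + 15*√21 + 37*√10)/163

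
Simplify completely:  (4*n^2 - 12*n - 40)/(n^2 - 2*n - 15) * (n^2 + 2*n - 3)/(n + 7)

Factor: 4*n^2 - 12*n - 40 = 4*(n - 5)*(n + 2);  n^2 - 2*n - 15 = (n - 5)*(n + 3);  n^2 + 2*n - 3 = (n + 3)*(n - 1)
Cancel the common factors (n + 3), (n - 5).

(4*n^2 + 4*n - 8)/(n + 7)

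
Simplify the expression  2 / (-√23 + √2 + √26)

(-10*√23 - 2*√26 + 94*√2 + 8*√299)/183

Group as (√2 + √26) - √23; multiply by (√2 + √26) + √23, then rationalise the remaining surd.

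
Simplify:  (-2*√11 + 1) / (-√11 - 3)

(-7*√11 + 25)/2

Multiply numerator and denominator by -3 + √11.
Denominator becomes -2; numerator becomes -25 + 7*√11.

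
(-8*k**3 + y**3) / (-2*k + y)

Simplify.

4*k**2 + 2*k*y + y**2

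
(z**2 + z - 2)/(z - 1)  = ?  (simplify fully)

z + 2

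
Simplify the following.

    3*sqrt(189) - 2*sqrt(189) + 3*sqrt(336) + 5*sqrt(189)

3*sqrt(189) = 9*sqrt(21); 2*sqrt(189) = 6*sqrt(21); 3*sqrt(336) = 12*sqrt(21); 5*sqrt(189) = 15*sqrt(21)
Combine: (9 - 6 + 12 + 15)·sqrt(21) = 30*sqrt(21)

30*sqrt(21)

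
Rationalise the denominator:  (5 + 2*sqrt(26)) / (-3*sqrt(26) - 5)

Multiply numerator and denominator by -5 + 3*sqrt(26).
Denominator becomes -209; numerator becomes 5*sqrt(26) + 131.

(-131 - 5*sqrt(26))/209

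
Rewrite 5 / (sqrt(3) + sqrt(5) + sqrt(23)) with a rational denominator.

Group as (sqrt(3) + sqrt(5)) + sqrt(23); multiply by (sqrt(3) + sqrt(5)) - sqrt(23), then rationalise the remaining surd.

(-21*sqrt(5) - 25*sqrt(3) + 2*sqrt(345) + 15*sqrt(23))/33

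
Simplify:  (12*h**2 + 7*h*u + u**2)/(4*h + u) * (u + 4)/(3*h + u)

u + 4

Factor: 12*h**2 + 7*h*u + u**2 = (4*h + u)*(3*h + u)
Cancel the common factors (3*h + u), (4*h + u).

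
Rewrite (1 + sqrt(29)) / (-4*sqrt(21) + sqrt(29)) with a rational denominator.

(-4*sqrt(609) - 29 - 4*sqrt(21) - sqrt(29))/307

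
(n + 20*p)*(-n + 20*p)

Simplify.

Product of conjugates: (P+Q)(P-Q) = P^2 - Q^2.

-n^2 + 400*p^2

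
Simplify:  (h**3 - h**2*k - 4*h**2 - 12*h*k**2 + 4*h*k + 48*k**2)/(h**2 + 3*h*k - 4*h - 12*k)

Factor: h**3 - h**2*k - 4*h**2 - 12*h*k**2 + 4*h*k + 48*k**2 = (h - 4)*(h - 4*k)*(h + 3*k);  h**2 + 3*h*k - 4*h - 12*k = (h - 4)*(h + 3*k)
Cancel the common factors (h - 4), (h + 3*k).

h - 4*k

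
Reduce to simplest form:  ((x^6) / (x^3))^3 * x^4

x^13

Inside the bracket: x^3
Raise to the power 3: x^9
Multiply by x^4: add exponents.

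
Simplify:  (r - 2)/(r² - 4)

Factor: r² - 4 = (r + 2)·(r - 2)
Cancel the common factor (r - 2).

1/(r + 2)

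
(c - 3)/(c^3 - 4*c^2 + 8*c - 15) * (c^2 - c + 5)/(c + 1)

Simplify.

Factor: c^3 - 4*c^2 + 8*c - 15 = (c - 3)*(c^2 - c + 5)
Cancel the common factors (c^2 - c + 5), (c - 3).

1/(c + 1)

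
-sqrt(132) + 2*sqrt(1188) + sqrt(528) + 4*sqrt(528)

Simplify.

30*sqrt(33)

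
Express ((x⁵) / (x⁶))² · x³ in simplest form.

Inside the bracket: (x^-1)
Raise to the power 2: (x^-2)
Multiply by x³: add exponents.

x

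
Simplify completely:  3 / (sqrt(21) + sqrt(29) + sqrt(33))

Group as (sqrt(21) + sqrt(33)) + sqrt(29); multiply by (sqrt(21) + sqrt(33)) - sqrt(29), then rationalise the remaining surd.

(-18*sqrt(2233) + 51*sqrt(33) + 75*sqrt(29) + 123*sqrt(21))/2147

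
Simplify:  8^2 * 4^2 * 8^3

2^19

8^2 = 2^6; 4^2 = 2^4; 8^3 = 2^9
Combine exponents: 2^19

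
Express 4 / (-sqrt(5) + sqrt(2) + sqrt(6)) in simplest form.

(-12*sqrt(5) + 4*sqrt(6) + 36*sqrt(2) + 16*sqrt(15))/39

Group as (sqrt(2) + sqrt(6)) - sqrt(5); multiply by (sqrt(2) + sqrt(6)) + sqrt(5), then rationalise the remaining surd.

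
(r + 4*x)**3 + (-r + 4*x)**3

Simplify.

Binomially expand both and collect terms in (4*x), r.

24*r**2*x + 128*x**3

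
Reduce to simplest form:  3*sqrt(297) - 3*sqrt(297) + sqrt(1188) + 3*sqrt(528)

3*sqrt(297) = 9*sqrt(33); 3*sqrt(297) = 9*sqrt(33); sqrt(1188) = 6*sqrt(33); 3*sqrt(528) = 12*sqrt(33)
Combine: (9 - 9 + 6 + 12)·sqrt(33) = 18*sqrt(33)

18*sqrt(33)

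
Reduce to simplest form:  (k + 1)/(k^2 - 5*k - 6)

Factor: k^2 - 5*k - 6 = (k + 1)*(k - 6)
Cancel the common factor (k + 1).

1/(k - 6)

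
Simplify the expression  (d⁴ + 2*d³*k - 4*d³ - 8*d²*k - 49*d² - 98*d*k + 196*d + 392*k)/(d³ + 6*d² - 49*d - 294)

Factor: d⁴ + 2*d³*k - 4*d³ - 8*d²*k - 49*d² - 98*d*k + 196*d + 392*k = (d + 2*k)·(d - 7)·(d + 7)·(d - 4);  d³ + 6*d² - 49*d - 294 = (d - 7)·(d + 6)·(d + 7)
Cancel the common factors (d + 7), (d - 7).

(d² + 2*d*k - 4*d - 8*k)/(d + 6)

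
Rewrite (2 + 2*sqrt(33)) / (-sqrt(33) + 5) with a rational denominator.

Multiply numerator and denominator by 5 + sqrt(33).
Denominator becomes -8; numerator becomes 12*sqrt(33) + 76.

(-19 - 3*sqrt(33))/2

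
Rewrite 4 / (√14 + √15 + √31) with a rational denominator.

(-2*√6510 - 2*√31 + 30*√15 + 32*√14)/209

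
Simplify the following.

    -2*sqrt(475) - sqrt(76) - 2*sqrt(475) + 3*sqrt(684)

-4*sqrt(19)

2*sqrt(475) = 10*sqrt(19); sqrt(76) = 2*sqrt(19); 2*sqrt(475) = 10*sqrt(19); 3*sqrt(684) = 18*sqrt(19)
Combine: (-10 - 2 - 10 + 18)·sqrt(19) = -4*sqrt(19)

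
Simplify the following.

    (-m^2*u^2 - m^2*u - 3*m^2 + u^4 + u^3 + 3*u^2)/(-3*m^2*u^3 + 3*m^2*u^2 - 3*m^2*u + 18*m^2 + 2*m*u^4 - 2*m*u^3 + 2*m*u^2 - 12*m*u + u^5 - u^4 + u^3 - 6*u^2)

Factor: -m^2*u^2 - m^2*u - 3*m^2 + u^4 + u^3 + 3*u^2 = (-m + u)*(u^2 + u + 3)*(m + u);  -3*m^2*u^3 + 3*m^2*u^2 - 3*m^2*u + 18*m^2 + 2*m*u^4 - 2*m*u^3 + 2*m*u^2 - 12*m*u + u^5 - u^4 + u^3 - 6*u^2 = (u^2 + u + 3)*(3*m + u)*(u - 2)*(-m + u)
Cancel the common factors (u^2 + u + 3), (-m + u).

(m + u)/(3*m*u - 6*m + u^2 - 2*u)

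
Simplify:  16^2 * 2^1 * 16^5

16^2 = 2^8; 2^1 = 2^1; 16^5 = 2^20
Combine exponents: 2^29

2^29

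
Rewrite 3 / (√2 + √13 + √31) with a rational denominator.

(-30*√13 - 63*√2 + 3*√806 + 24*√31)/76

Group as (√2 + √31) + √13; multiply by (√2 + √31) - √13, then rationalise the remaining surd.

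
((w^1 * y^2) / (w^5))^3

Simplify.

Inside the bracket: (w^-4) * y^2
Raise to the power 3: (w^-12) * y^6

y^6/w^12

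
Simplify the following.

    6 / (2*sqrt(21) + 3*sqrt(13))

Multiply numerator and denominator by -3*sqrt(13) + 2*sqrt(21).
Denominator becomes -33; numerator becomes -18*sqrt(13) + 12*sqrt(21).

(-4*sqrt(21) + 6*sqrt(13))/11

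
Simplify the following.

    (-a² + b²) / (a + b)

-a + b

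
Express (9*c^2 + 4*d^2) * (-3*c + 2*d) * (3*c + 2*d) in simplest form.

-81*c^4 + 16*d^4

Telescope via difference of squares: ((2*d)+(3*c))((2*d)-(3*c)) = -9*c^2 + 4*d^2, then repeat with the next factor.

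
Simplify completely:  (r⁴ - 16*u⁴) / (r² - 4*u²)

r² + 4*u²

r⁴ - 16*u⁴ factors as (r - 2*u)*(r + 2*u)*(r² + 4*u²).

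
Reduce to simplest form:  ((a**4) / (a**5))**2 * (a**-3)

Inside the bracket: (a**-1)
Raise to the power 2: (a**-2)
Multiply by (a**-3): add exponents.

a**(-5)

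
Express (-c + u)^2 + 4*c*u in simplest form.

(c + u)^2

Expanding gives c^2 + 2*c*u + u^2, a perfect square.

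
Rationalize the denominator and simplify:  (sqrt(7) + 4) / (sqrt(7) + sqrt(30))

Multiply numerator and denominator by -sqrt(30) + sqrt(7).
Denominator becomes -23; numerator becomes -4*sqrt(30) - sqrt(210) + 7 + 4*sqrt(7).

(-4*sqrt(7) - 7 + sqrt(210) + 4*sqrt(30))/23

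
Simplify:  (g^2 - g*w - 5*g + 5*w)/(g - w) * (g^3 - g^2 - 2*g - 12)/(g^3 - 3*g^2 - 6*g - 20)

Factor: g^2 - g*w - 5*g + 5*w = (g - 5)*(g - w);  g^3 - g^2 - 2*g - 12 = (g^2 + 2*g + 4)*(g - 3);  g^3 - 3*g^2 - 6*g - 20 = (g - 5)*(g^2 + 2*g + 4)
Cancel the common factors (g^2 + 2*g + 4), (g - 5), (g - w).

g - 3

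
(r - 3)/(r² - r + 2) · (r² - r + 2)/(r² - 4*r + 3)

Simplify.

1/(r - 1)

Factor: r² - 4*r + 3 = (r - 3)·(r - 1)
Cancel the common factors (r² - r + 2), (r - 3).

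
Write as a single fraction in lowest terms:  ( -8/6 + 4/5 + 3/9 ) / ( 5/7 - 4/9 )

Numerator: -8/6 + 4/5 + 3/9 = -1/5
Denominator: 5/7 - 4/9 = 17/63
Divide: (-1/5) · (63/17) = -63/85

-63/85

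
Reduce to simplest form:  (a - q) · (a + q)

a² - q²

Pair the conjugate factors: (a+q)(a-q) = a² - q².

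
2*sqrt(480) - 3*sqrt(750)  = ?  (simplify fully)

-7*sqrt(30)

2*sqrt(480) = 8*sqrt(30); 3*sqrt(750) = 15*sqrt(30)
Combine: (8 - 15)·sqrt(30) = -7*sqrt(30)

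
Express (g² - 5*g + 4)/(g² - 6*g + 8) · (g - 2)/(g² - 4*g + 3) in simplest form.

1/(g - 3)

Factor: g² - 5*g + 4 = (g - 4)·(g - 1);  g² - 6*g + 8 = (g - 4)·(g - 2);  g² - 4*g + 3 = (g - 3)·(g - 1)
Cancel the common factors (g - 2), (g - 1), (g - 4).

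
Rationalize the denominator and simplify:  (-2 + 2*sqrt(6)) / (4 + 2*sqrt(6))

(-3*sqrt(6) + 8)/2

Multiply numerator and denominator by -2*sqrt(6) + 4.
Denominator becomes -8; numerator becomes -32 + 12*sqrt(6).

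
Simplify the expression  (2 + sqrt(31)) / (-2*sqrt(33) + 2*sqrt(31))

Multiply numerator and denominator by 2*sqrt(31) + 2*sqrt(33).
Denominator becomes -8; numerator becomes 4*sqrt(31) + 4*sqrt(33) + 62 + 2*sqrt(1023).

(-sqrt(1023) - 31 - 2*sqrt(33) - 2*sqrt(31))/4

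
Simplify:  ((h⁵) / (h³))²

h⁴

Inside the bracket: h²
Raise to the power 2: h⁴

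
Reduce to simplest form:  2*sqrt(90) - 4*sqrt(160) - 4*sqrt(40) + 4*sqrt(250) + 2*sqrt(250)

2*sqrt(90) = 6*sqrt(10); 4*sqrt(160) = 16*sqrt(10); 4*sqrt(40) = 8*sqrt(10); 4*sqrt(250) = 20*sqrt(10); 2*sqrt(250) = 10*sqrt(10)
Combine: (6 - 16 - 8 + 20 + 10)·sqrt(10) = 12*sqrt(10)

12*sqrt(10)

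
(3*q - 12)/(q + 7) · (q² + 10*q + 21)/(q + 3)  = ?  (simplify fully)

3*q - 12

Factor: 3*q - 12 = 3·(q - 4);  q² + 10*q + 21 = (q + 7)·(q + 3)
Cancel the common factors (q + 3), (q + 7).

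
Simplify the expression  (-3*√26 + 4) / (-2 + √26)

Multiply numerator and denominator by -√26 - 2.
Denominator becomes -22; numerator becomes 2*√26 + 70.

(-35 - √26)/11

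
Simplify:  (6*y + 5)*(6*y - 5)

36*y^2 - 25

(6*y)^2 - (5)^2 = 36*y^2 - 25.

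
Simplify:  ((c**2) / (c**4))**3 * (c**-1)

Inside the bracket: (c**-2)
Raise to the power 3: (c**-6)
Multiply by (c**-1): add exponents.

c**(-7)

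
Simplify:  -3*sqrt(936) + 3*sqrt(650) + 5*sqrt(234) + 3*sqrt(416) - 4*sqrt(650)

3*sqrt(936) = 18*sqrt(26); 3*sqrt(650) = 15*sqrt(26); 5*sqrt(234) = 15*sqrt(26); 3*sqrt(416) = 12*sqrt(26); 4*sqrt(650) = 20*sqrt(26)
Combine: (-18 + 15 + 15 + 12 - 20)·sqrt(26) = 4*sqrt(26)

4*sqrt(26)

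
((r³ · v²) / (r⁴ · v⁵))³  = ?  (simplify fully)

Inside the bracket: (r^-1) · (v^-3)
Raise to the power 3: (r^-3) · (v^-9)

1/(r³*v⁹)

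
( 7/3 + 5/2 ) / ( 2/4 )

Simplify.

29/3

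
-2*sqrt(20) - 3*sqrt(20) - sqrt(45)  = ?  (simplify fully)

-13*sqrt(5)

2*sqrt(20) = 4*sqrt(5); 3*sqrt(20) = 6*sqrt(5); sqrt(45) = 3*sqrt(5)
Combine: (-4 - 6 - 3)·sqrt(5) = -13*sqrt(5)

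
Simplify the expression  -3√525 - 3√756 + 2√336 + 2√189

3√525 = 15*√21; 3√756 = 18*√21; 2√336 = 8*√21; 2√189 = 6*√21
Combine: (-15 - 18 + 8 + 6)·√21 = -19*√21

-19*√21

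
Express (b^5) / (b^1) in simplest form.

Quotient: b^4

b^4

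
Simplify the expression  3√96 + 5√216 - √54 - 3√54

3√96 = 12*√6; 5√216 = 30*√6; √54 = 3*√6; 3√54 = 9*√6
Combine: (12 + 30 - 3 - 9)·√6 = 30*√6

30*√6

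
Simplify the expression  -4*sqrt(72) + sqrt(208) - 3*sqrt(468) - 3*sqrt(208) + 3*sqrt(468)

4*sqrt(72) = 24*sqrt(2); sqrt(208) = 4*sqrt(13); 3*sqrt(468) = 18*sqrt(13); 3*sqrt(208) = 12*sqrt(13); 3*sqrt(468) = 18*sqrt(13)

-24*sqrt(2) - 8*sqrt(13)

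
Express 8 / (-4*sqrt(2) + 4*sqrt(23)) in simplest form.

(2*sqrt(2) + 2*sqrt(23))/21

Multiply numerator and denominator by 4*sqrt(2) + 4*sqrt(23).
Denominator becomes 336; numerator becomes 32*sqrt(2) + 32*sqrt(23).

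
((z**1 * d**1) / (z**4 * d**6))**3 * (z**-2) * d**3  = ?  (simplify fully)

1/(d**12*z**11)

Inside the bracket: (z**-3) * (d**-5)
Raise to the power 3: (z**-9) * (d**-15)
Multiply by (z**-2) * d**3: add exponents.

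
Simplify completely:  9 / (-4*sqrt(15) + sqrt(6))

Multiply numerator and denominator by sqrt(6) + 4*sqrt(15).
Denominator becomes -234; numerator becomes 9*sqrt(6) + 36*sqrt(15).

(-4*sqrt(15) - sqrt(6))/26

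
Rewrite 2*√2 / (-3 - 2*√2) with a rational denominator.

-6*√2 + 8

Multiply numerator and denominator by -3 + 2*√2.
Denominator becomes 1; numerator becomes -6*√2 + 8.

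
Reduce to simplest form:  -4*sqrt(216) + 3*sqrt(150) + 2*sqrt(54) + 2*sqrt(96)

4*sqrt(216) = 24*sqrt(6); 3*sqrt(150) = 15*sqrt(6); 2*sqrt(54) = 6*sqrt(6); 2*sqrt(96) = 8*sqrt(6)
Combine: (-24 + 15 + 6 + 8)·sqrt(6) = 5*sqrt(6)

5*sqrt(6)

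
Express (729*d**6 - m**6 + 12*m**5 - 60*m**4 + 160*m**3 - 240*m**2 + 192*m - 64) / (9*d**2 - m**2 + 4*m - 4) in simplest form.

81*d**4 + 9*d**2*m**2 - 36*d**2*m + 36*d**2 + m**4 - 8*m**3 + 24*m**2 - 32*m + 16

Difference of sixth powers: factor out (9*d**2 - (m - 2)**2).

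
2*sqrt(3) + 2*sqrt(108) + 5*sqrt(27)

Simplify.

2*sqrt(3) = 2*sqrt(3); 2*sqrt(108) = 12*sqrt(3); 5*sqrt(27) = 15*sqrt(3)
Combine: (2 + 12 + 15)·sqrt(3) = 29*sqrt(3)

29*sqrt(3)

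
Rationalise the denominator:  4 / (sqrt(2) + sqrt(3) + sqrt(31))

Group as (sqrt(2) + sqrt(3)) + sqrt(31); multiply by (sqrt(2) + sqrt(3)) - sqrt(31), then rationalise the remaining surd.

(-30*sqrt(3) - 32*sqrt(2) + 2*sqrt(186) + 26*sqrt(31))/163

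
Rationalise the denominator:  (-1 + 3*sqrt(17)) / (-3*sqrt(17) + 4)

(-149 - 9*sqrt(17))/137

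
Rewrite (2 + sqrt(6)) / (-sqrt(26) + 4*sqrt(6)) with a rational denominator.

Multiply numerator and denominator by sqrt(26) + 4*sqrt(6).
Denominator becomes 70; numerator becomes 2*sqrt(26) + 2*sqrt(39) + 8*sqrt(6) + 24.

(sqrt(26) + sqrt(39) + 4*sqrt(6) + 12)/35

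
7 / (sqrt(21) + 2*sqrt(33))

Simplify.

Multiply numerator and denominator by -sqrt(21) + 2*sqrt(33).
Denominator becomes 111; numerator becomes -7*sqrt(21) + 14*sqrt(33).

(-7*sqrt(21) + 14*sqrt(33))/111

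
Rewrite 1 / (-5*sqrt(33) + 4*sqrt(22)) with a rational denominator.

(-5*sqrt(33) - 4*sqrt(22))/473

Multiply numerator and denominator by 4*sqrt(22) + 5*sqrt(33).
Denominator becomes -473; numerator becomes 4*sqrt(22) + 5*sqrt(33).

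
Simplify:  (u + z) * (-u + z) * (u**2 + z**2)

-u**4 + z**4

Telescope via difference of squares: (z+u)(z-u) = -u**2 + z**2, then repeat with the next factor.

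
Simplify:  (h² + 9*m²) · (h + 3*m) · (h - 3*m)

Pair the conjugate factors: (h+(3*m))(h-(3*m)) = h² - 9*m², then repeat with the next factor.

h⁴ - 81*m⁴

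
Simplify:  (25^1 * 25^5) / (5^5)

5^7

25^1 = 5^2; 25^5 = 5^10; 5^5 = 5^5
Combine exponents: 5^7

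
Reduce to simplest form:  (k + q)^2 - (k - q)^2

Write as f(k,q) - f(k,-q) and expand.

4*k*q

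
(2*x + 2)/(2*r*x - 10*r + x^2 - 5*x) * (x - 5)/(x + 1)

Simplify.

2/(2*r + x)

Factor: 2*x + 2 = 2*(x + 1);  2*r*x - 10*r + x^2 - 5*x = (2*r + x)*(x - 5)
Cancel the common factors (x - 5), (x + 1).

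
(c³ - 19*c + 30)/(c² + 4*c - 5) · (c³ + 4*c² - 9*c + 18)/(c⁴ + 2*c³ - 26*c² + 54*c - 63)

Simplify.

Factor: c³ - 19*c + 30 = (c - 2)·(c - 3)·(c + 5);  c² + 4*c - 5 = (c - 1)·(c + 5);  c³ + 4*c² - 9*c + 18 = (c² - 2*c + 3)·(c + 6);  c⁴ + 2*c³ - 26*c² + 54*c - 63 = (c² - 2*c + 3)·(c + 7)·(c - 3)
Cancel the common factors (c² - 2*c + 3), (c + 5), (c - 3).

(c² + 4*c - 12)/(c² + 6*c - 7)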